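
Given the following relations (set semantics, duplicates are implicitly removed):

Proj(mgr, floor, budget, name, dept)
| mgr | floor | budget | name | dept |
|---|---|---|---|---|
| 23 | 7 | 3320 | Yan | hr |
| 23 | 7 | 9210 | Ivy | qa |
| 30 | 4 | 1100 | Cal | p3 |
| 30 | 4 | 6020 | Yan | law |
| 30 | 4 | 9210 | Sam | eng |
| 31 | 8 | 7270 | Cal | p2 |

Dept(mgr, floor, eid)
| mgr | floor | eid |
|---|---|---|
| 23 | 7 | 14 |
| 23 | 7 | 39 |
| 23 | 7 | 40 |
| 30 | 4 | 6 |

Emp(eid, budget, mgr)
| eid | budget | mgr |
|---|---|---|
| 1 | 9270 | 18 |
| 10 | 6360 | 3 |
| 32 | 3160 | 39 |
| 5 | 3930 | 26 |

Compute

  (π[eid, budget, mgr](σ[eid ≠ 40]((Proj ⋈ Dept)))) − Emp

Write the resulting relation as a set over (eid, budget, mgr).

Natural join on mgr, floor: {(23, 7, 3320, Yan, hr, 14), (23, 7, 3320, Yan, hr, 39), (23, 7, 3320, Yan, hr, 40), (23, 7, 9210, Ivy, qa, 14), (23, 7, 9210, Ivy, qa, 39), (23, 7, 9210, Ivy, qa, 40), (30, 4, 1100, Cal, p3, 6), (30, 4, 6020, Yan, law, 6), (30, 4, 9210, Sam, eng, 6)}
Apply σ_{eid ≠ 40}; surviving tuples: {(23, 7, 3320, Yan, hr, 14), (23, 7, 3320, Yan, hr, 39), (23, 7, 9210, Ivy, qa, 14), (23, 7, 9210, Ivy, qa, 39), (30, 4, 1100, Cal, p3, 6), (30, 4, 6020, Yan, law, 6), (30, 4, 9210, Sam, eng, 6)}
Keep only column(s) eid, budget, mgr: {(14, 3320, 23), (14, 9210, 23), (39, 3320, 23), (39, 9210, 23), (6, 1100, 30), (6, 6020, 30), (6, 9210, 30)}
Difference: {(14, 3320, 23), (14, 9210, 23), (39, 3320, 23), (39, 9210, 23), (6, 1100, 30), (6, 6020, 30), (6, 9210, 30)} with {(1, 9270, 18), (10, 6360, 3), (32, 3160, 39), (5, 3930, 26)} → {(14, 3320, 23), (14, 9210, 23), (39, 3320, 23), (39, 9210, 23), (6, 1100, 30), (6, 6020, 30), (6, 9210, 30)}

{(14, 3320, 23), (14, 9210, 23), (39, 3320, 23), (39, 9210, 23), (6, 1100, 30), (6, 6020, 30), (6, 9210, 30)}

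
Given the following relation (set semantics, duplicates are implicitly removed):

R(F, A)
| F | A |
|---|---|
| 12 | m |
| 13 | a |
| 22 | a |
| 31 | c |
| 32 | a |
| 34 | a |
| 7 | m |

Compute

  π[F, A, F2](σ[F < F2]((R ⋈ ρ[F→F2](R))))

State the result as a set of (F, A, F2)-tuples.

{(13, a, 22), (13, a, 32), (13, a, 34), (22, a, 32), (22, a, 34), (32, a, 34), (7, m, 12)}

ρ[F→F2]: schema becomes (F2, A); tuples unchanged.
Natural join on A: {(12, m, 12), (12, m, 7), (13, a, 13), (13, a, 22), (13, a, 32), (13, a, 34), (22, a, 13), (22, a, 22), (22, a, 32), (22, a, 34), (31, c, 31), (32, a, 13), (32, a, 22), (32, a, 32), (32, a, 34), (34, a, 13), (34, a, 22), (34, a, 32), (34, a, 34), (7, m, 12), (7, m, 7)}
Selection F < F2: {(13, a, 22), (13, a, 32), (13, a, 34), (22, a, 32), (22, a, 34), (32, a, 34), (7, m, 12)}
π_{F, A, F2} gives {(13, a, 22), (13, a, 32), (13, a, 34), (22, a, 32), (22, a, 34), (32, a, 34), (7, m, 12)}.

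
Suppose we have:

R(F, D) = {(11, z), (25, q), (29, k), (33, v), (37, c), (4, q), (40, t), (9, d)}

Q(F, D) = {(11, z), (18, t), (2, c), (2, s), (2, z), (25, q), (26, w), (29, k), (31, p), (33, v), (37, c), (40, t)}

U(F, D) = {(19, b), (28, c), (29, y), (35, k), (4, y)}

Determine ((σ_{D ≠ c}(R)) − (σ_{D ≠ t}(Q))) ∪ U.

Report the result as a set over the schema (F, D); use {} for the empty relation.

Apply σ_{D ≠ c}; surviving tuples: {(11, z), (25, q), (29, k), (33, v), (4, q), (40, t), (9, d)}
Apply σ_{D ≠ t}; surviving tuples: {(11, z), (2, c), (2, s), (2, z), (25, q), (26, w), (29, k), (31, p), (33, v), (37, c)}
Difference: {(11, z), (25, q), (29, k), (33, v), (4, q), (40, t), (9, d)} with {(11, z), (2, c), (2, s), (2, z), (25, q), (26, w), (29, k), (31, p), (33, v), (37, c)} → {(4, q), (40, t), (9, d)}
Union: {(4, q), (40, t), (9, d)} with {(19, b), (28, c), (29, y), (35, k), (4, y)} → {(19, b), (28, c), (29, y), (35, k), (4, q), (4, y), (40, t), (9, d)}

{(19, b), (28, c), (29, y), (35, k), (4, q), (4, y), (40, t), (9, d)}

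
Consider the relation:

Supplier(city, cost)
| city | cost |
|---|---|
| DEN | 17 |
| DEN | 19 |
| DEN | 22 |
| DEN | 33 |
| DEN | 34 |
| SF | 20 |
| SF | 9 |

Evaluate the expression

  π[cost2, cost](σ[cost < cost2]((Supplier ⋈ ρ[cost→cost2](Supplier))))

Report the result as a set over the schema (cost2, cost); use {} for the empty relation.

{(19, 17), (20, 9), (22, 17), (22, 19), (33, 17), (33, 19), (33, 22), (34, 17), (34, 19), (34, 22), (34, 33)}

ρ[cost→cost2]: schema becomes (city, cost2); tuples unchanged.
Natural join on city: {(DEN, 17, 17), (DEN, 17, 19), (DEN, 17, 22), (DEN, 17, 33), (DEN, 17, 34), (DEN, 19, 17), (DEN, 19, 19), (DEN, 19, 22), (DEN, 19, 33), (DEN, 19, 34), (DEN, 22, 17), (DEN, 22, 19), (DEN, 22, 22), (DEN, 22, 33), (DEN, 22, 34), (DEN, 33, 17), (DEN, 33, 19), (DEN, 33, 22), (DEN, 33, 33), (DEN, 33, 34), (DEN, 34, 17), (DEN, 34, 19), (DEN, 34, 22), (DEN, 34, 33), (DEN, 34, 34), (SF, 20, 20), (SF, 20, 9), (SF, 9, 20), (SF, 9, 9)}
σ[cost < cost2]: keep tuples satisfying cost < cost2 → {(DEN, 17, 19), (DEN, 17, 22), (DEN, 17, 33), (DEN, 17, 34), (DEN, 19, 22), (DEN, 19, 33), (DEN, 19, 34), (DEN, 22, 33), (DEN, 22, 34), (DEN, 33, 34), (SF, 9, 20)}
Projecting to cost2, cost: {(19, 17), (20, 9), (22, 17), (22, 19), (33, 17), (33, 19), (33, 22), (34, 17), (34, 19), (34, 22), (34, 33)}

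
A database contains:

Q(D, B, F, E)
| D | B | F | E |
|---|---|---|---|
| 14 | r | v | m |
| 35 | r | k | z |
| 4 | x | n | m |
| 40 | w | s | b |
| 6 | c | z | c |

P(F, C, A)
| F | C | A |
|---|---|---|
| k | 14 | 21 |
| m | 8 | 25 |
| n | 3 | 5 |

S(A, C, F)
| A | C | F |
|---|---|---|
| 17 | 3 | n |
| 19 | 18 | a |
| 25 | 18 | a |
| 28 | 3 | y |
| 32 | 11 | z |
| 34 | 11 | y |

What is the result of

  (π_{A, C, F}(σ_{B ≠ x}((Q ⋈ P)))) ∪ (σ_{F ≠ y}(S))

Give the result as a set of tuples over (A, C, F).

{(17, 3, n), (19, 18, a), (21, 14, k), (25, 18, a), (32, 11, z)}

Q ⋈ P (natural join on F): {(35, r, k, z, 14, 21), (4, x, n, m, 3, 5)}
σ[B ≠ x]: keep tuples satisfying B ≠ x → {(35, r, k, z, 14, 21)}
Projecting to A, C, F: {(21, 14, k)}
σ[F ≠ y]: keep tuples satisfying F ≠ y → {(17, 3, n), (19, 18, a), (25, 18, a), (32, 11, z)}
Taking the union: {(17, 3, n), (19, 18, a), (21, 14, k), (25, 18, a), (32, 11, z)}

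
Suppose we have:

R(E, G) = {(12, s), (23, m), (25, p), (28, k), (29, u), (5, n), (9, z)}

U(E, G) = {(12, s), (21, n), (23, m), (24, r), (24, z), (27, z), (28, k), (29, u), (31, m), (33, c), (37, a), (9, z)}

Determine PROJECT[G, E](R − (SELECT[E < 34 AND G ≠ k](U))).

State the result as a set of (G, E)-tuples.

{(k, 28), (n, 5), (p, 25)}

σ[E < 34 AND G ≠ k]: keep tuples satisfying E < 34 AND G ≠ k → {(12, s), (21, n), (23, m), (24, r), (24, z), (27, z), (29, u), (31, m), (33, c), (9, z)}
Difference: {(12, s), (23, m), (25, p), (28, k), (29, u), (5, n), (9, z)} with {(12, s), (21, n), (23, m), (24, r), (24, z), (27, z), (29, u), (31, m), (33, c), (9, z)} → {(25, p), (28, k), (5, n)}
Keep only column(s) G, E: {(k, 28), (n, 5), (p, 25)}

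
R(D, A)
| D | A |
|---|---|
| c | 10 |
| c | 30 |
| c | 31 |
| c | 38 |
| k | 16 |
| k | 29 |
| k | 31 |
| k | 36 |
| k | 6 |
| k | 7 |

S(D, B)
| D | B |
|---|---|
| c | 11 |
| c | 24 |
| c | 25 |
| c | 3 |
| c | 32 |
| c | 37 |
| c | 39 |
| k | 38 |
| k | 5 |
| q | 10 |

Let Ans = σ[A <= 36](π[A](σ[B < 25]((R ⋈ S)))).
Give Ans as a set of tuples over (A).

Natural join on D: {(c, 10, 11), (c, 10, 24), (c, 10, 25), (c, 10, 3), (c, 10, 32), (c, 10, 37), (c, 10, 39), (c, 30, 11), (c, 30, 24), (c, 30, 25), (c, 30, 3), (c, 30, 32), (c, 30, 37), (c, 30, 39), (c, 31, 11), (c, 31, 24), (c, 31, 25), (c, 31, 3), (c, 31, 32), (c, 31, 37), (c, 31, 39), (c, 38, 11), (c, 38, 24), (c, 38, 25), (c, 38, 3), (c, 38, 32), (c, 38, 37), (c, 38, 39), (k, 16, 38), (k, 16, 5), (k, 29, 38), (k, 29, 5), (k, 31, 38), (k, 31, 5), (k, 36, 38), (k, 36, 5), (k, 6, 38), (k, 6, 5), (k, 7, 38), (k, 7, 5)}
Filtering on B < 25 leaves {(c, 10, 11), (c, 10, 24), (c, 10, 3), (c, 30, 11), (c, 30, 24), (c, 30, 3), (c, 31, 11), (c, 31, 24), (c, 31, 3), (c, 38, 11), (c, 38, 24), (c, 38, 3), (k, 16, 5), (k, 29, 5), (k, 31, 5), (k, 36, 5), (k, 6, 5), (k, 7, 5)}.
Projecting to A (9 duplicate(s) eliminated): {10, 16, 29, 30, 31, 36, 38, 6, 7}
Filtering on A <= 36 leaves {10, 16, 29, 30, 31, 36, 6, 7}.

{10, 16, 29, 30, 31, 36, 6, 7}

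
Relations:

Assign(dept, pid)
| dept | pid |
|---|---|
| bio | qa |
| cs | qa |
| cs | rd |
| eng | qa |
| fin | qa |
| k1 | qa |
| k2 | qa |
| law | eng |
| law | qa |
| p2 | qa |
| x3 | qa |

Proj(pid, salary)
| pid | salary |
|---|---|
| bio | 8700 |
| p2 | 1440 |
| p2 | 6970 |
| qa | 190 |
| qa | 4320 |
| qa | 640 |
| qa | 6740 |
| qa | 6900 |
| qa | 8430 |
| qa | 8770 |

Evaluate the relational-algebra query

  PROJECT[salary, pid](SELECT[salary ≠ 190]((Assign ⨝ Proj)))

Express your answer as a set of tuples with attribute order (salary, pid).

{(4320, qa), (640, qa), (6740, qa), (6900, qa), (8430, qa), (8770, qa)}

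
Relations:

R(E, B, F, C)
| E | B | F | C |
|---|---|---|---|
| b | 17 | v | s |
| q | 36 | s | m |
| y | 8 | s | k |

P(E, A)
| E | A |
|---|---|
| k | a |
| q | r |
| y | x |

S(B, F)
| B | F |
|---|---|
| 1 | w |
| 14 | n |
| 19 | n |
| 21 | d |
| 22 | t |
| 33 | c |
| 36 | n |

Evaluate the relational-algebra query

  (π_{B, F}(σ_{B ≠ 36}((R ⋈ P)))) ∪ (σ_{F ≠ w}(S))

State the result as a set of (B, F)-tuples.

R ⋈ P (natural join on E): {(q, 36, s, m, r), (y, 8, s, k, x)}
Apply σ_{B ≠ 36}; surviving tuples: {(y, 8, s, k, x)}
Keep only column(s) B, F: {(8, s)}
Apply σ_{F ≠ w}; surviving tuples: {(14, n), (19, n), (21, d), (22, t), (33, c), (36, n)}
Taking the union: {(14, n), (19, n), (21, d), (22, t), (33, c), (36, n), (8, s)}

{(14, n), (19, n), (21, d), (22, t), (33, c), (36, n), (8, s)}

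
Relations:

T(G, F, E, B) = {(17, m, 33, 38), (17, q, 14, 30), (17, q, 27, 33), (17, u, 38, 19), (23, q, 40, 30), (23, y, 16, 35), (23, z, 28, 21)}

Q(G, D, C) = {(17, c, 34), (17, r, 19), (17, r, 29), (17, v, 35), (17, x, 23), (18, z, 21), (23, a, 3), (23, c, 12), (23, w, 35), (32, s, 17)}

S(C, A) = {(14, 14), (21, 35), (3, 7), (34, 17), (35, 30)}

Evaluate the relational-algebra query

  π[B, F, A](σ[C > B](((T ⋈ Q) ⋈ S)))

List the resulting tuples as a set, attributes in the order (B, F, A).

{(19, u, 17), (19, u, 30), (21, z, 30), (30, q, 17), (30, q, 30), (33, q, 17), (33, q, 30)}

T ⋈ Q (natural join on G): {(17, m, 33, 38, c, 34), (17, m, 33, 38, r, 19), (17, m, 33, 38, r, 29), (17, m, 33, 38, v, 35), (17, m, 33, 38, x, 23), (17, q, 14, 30, c, 34), (17, q, 14, 30, r, 19), (17, q, 14, 30, r, 29), (17, q, 14, 30, v, 35), (17, q, 14, 30, x, 23), (17, q, 27, 33, c, 34), (17, q, 27, 33, r, 19), (17, q, 27, 33, r, 29), (17, q, 27, 33, v, 35), (17, q, 27, 33, x, 23), (17, u, 38, 19, c, 34), (17, u, 38, 19, r, 19), (17, u, 38, 19, r, 29), (17, u, 38, 19, v, 35), (17, u, 38, 19, x, 23), (23, q, 40, 30, a, 3), (23, q, 40, 30, c, 12), (23, q, 40, 30, w, 35), (23, y, 16, 35, a, 3), (23, y, 16, 35, c, 12), (23, y, 16, 35, w, 35), (23, z, 28, 21, a, 3), (23, z, 28, 21, c, 12), (23, z, 28, 21, w, 35)}
(T ⋈ Q) ⋈ S (natural join on C): {(17, m, 33, 38, c, 34, 17), (17, m, 33, 38, v, 35, 30), (17, q, 14, 30, c, 34, 17), (17, q, 14, 30, v, 35, 30), (17, q, 27, 33, c, 34, 17), (17, q, 27, 33, v, 35, 30), (17, u, 38, 19, c, 34, 17), (17, u, 38, 19, v, 35, 30), (23, q, 40, 30, a, 3, 7), (23, q, 40, 30, w, 35, 30), (23, y, 16, 35, a, 3, 7), (23, y, 16, 35, w, 35, 30), (23, z, 28, 21, a, 3, 7), (23, z, 28, 21, w, 35, 30)}
σ[C > B]: keep tuples satisfying C > B → {(17, q, 14, 30, c, 34, 17), (17, q, 14, 30, v, 35, 30), (17, q, 27, 33, c, 34, 17), (17, q, 27, 33, v, 35, 30), (17, u, 38, 19, c, 34, 17), (17, u, 38, 19, v, 35, 30), (23, q, 40, 30, w, 35, 30), (23, z, 28, 21, w, 35, 30)}
π_{B, F, A} gives {(19, u, 17), (19, u, 30), (21, z, 30), (30, q, 17), (30, q, 30), (33, q, 17), (33, q, 30)} (1 duplicate(s) eliminated).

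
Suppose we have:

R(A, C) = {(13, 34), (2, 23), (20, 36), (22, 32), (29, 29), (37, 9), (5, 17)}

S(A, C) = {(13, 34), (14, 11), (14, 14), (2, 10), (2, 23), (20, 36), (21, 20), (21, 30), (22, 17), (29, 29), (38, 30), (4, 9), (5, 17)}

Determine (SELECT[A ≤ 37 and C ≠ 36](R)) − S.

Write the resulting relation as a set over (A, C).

{(22, 32), (37, 9)}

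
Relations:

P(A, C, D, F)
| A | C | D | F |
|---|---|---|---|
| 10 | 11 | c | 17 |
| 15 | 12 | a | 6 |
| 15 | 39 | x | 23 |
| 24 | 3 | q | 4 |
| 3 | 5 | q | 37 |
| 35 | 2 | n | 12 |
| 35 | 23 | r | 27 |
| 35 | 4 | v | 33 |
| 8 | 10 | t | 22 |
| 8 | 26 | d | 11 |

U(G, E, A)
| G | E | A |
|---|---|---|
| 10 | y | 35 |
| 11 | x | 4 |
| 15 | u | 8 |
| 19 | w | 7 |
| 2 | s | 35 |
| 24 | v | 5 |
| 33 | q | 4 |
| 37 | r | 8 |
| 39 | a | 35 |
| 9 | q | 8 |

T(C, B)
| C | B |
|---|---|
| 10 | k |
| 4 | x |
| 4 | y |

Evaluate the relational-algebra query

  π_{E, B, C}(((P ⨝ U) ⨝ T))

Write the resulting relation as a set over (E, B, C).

Natural join on A: {(35, 2, n, 12, 10, y), (35, 2, n, 12, 2, s), (35, 2, n, 12, 39, a), (35, 23, r, 27, 10, y), (35, 23, r, 27, 2, s), (35, 23, r, 27, 39, a), (35, 4, v, 33, 10, y), (35, 4, v, 33, 2, s), (35, 4, v, 33, 39, a), (8, 10, t, 22, 15, u), (8, 10, t, 22, 37, r), (8, 10, t, 22, 9, q), (8, 26, d, 11, 15, u), (8, 26, d, 11, 37, r), (8, 26, d, 11, 9, q)}
Natural join on C: {(35, 4, v, 33, 10, y, x), (35, 4, v, 33, 10, y, y), (35, 4, v, 33, 2, s, x), (35, 4, v, 33, 2, s, y), (35, 4, v, 33, 39, a, x), (35, 4, v, 33, 39, a, y), (8, 10, t, 22, 15, u, k), (8, 10, t, 22, 37, r, k), (8, 10, t, 22, 9, q, k)}
π_{E, B, C} gives {(a, x, 4), (a, y, 4), (q, k, 10), (r, k, 10), (s, x, 4), (s, y, 4), (u, k, 10), (y, x, 4), (y, y, 4)}.

{(a, x, 4), (a, y, 4), (q, k, 10), (r, k, 10), (s, x, 4), (s, y, 4), (u, k, 10), (y, x, 4), (y, y, 4)}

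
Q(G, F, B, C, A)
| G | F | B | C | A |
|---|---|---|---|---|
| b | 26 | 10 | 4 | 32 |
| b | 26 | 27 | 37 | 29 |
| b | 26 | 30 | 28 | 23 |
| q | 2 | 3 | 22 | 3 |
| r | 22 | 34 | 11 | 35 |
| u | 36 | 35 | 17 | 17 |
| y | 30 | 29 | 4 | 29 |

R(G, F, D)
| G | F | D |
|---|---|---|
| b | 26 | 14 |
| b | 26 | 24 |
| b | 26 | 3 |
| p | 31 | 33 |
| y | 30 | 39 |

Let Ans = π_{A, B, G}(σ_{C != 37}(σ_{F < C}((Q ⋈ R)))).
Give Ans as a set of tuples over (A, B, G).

{(23, 30, b)}

Natural join on G, F: {(b, 26, 10, 4, 32, 14), (b, 26, 10, 4, 32, 24), (b, 26, 10, 4, 32, 3), (b, 26, 27, 37, 29, 14), (b, 26, 27, 37, 29, 24), (b, 26, 27, 37, 29, 3), (b, 26, 30, 28, 23, 14), (b, 26, 30, 28, 23, 24), (b, 26, 30, 28, 23, 3), (y, 30, 29, 4, 29, 39)}
σ[F < C]: keep tuples satisfying F < C → {(b, 26, 27, 37, 29, 14), (b, 26, 27, 37, 29, 24), (b, 26, 27, 37, 29, 3), (b, 26, 30, 28, 23, 14), (b, 26, 30, 28, 23, 24), (b, 26, 30, 28, 23, 3)}
σ[C != 37]: keep tuples satisfying C != 37 → {(b, 26, 30, 28, 23, 14), (b, 26, 30, 28, 23, 24), (b, 26, 30, 28, 23, 3)}
Projecting to A, B, G (2 duplicate(s) eliminated): {(23, 30, b)}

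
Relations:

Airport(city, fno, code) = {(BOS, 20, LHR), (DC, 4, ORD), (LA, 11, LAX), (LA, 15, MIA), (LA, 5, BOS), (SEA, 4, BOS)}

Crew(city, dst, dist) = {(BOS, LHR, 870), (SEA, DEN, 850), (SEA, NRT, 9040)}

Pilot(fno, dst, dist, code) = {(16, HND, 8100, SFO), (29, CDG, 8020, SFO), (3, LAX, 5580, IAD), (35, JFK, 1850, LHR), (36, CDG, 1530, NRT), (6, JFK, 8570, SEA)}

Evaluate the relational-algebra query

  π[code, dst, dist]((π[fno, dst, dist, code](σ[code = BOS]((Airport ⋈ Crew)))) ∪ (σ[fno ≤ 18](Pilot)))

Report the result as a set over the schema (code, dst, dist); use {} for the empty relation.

{(BOS, DEN, 850), (BOS, NRT, 9040), (IAD, LAX, 5580), (SEA, JFK, 8570), (SFO, HND, 8100)}

Natural join on city: {(BOS, 20, LHR, LHR, 870), (SEA, 4, BOS, DEN, 850), (SEA, 4, BOS, NRT, 9040)}
Filtering on code = BOS leaves {(SEA, 4, BOS, DEN, 850), (SEA, 4, BOS, NRT, 9040)}.
π_{fno, dst, dist, code} gives {(4, DEN, 850, BOS), (4, NRT, 9040, BOS)}.
Filtering on fno ≤ 18 leaves {(16, HND, 8100, SFO), (3, LAX, 5580, IAD), (6, JFK, 8570, SEA)}.
Taking the union: {(16, HND, 8100, SFO), (3, LAX, 5580, IAD), (4, DEN, 850, BOS), (4, NRT, 9040, BOS), (6, JFK, 8570, SEA)}
π_{code, dst, dist} gives {(BOS, DEN, 850), (BOS, NRT, 9040), (IAD, LAX, 5580), (SEA, JFK, 8570), (SFO, HND, 8100)}.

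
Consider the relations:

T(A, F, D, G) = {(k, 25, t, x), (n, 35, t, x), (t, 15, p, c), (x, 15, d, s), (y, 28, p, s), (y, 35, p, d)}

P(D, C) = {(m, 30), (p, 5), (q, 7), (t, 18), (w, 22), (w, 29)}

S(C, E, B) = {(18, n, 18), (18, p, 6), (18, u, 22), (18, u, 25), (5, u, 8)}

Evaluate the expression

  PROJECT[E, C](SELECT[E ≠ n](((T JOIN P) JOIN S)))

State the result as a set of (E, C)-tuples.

{(p, 18), (u, 18), (u, 5)}

T ⋈ P (natural join on D): {(k, 25, t, x, 18), (n, 35, t, x, 18), (t, 15, p, c, 5), (y, 28, p, s, 5), (y, 35, p, d, 5)}
(T JOIN P) ⋈ S (natural join on C): {(k, 25, t, x, 18, n, 18), (k, 25, t, x, 18, p, 6), (k, 25, t, x, 18, u, 22), (k, 25, t, x, 18, u, 25), (n, 35, t, x, 18, n, 18), (n, 35, t, x, 18, p, 6), (n, 35, t, x, 18, u, 22), (n, 35, t, x, 18, u, 25), (t, 15, p, c, 5, u, 8), (y, 28, p, s, 5, u, 8), (y, 35, p, d, 5, u, 8)}
Selection E ≠ n: {(k, 25, t, x, 18, p, 6), (k, 25, t, x, 18, u, 22), (k, 25, t, x, 18, u, 25), (n, 35, t, x, 18, p, 6), (n, 35, t, x, 18, u, 22), (n, 35, t, x, 18, u, 25), (t, 15, p, c, 5, u, 8), (y, 28, p, s, 5, u, 8), (y, 35, p, d, 5, u, 8)}
Projecting to E, C (6 duplicate(s) eliminated): {(p, 18), (u, 18), (u, 5)}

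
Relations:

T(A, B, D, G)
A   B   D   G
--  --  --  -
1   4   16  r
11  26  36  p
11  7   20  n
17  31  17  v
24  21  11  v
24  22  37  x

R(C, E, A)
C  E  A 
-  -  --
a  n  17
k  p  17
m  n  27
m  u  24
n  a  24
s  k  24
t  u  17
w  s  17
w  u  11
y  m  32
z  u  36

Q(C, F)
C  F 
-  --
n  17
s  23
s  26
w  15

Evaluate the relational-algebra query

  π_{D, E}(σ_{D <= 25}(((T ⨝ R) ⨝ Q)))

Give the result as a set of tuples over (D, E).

Joining T and R on A yields {(11, 26, 36, p, w, u), (11, 7, 20, n, w, u), (17, 31, 17, v, a, n), (17, 31, 17, v, k, p), (17, 31, 17, v, t, u), (17, 31, 17, v, w, s), (24, 21, 11, v, m, u), (24, 21, 11, v, n, a), (24, 21, 11, v, s, k), (24, 22, 37, x, m, u), (24, 22, 37, x, n, a), (24, 22, 37, x, s, k)}.
Joining (T ⨝ R) and Q on C yields {(11, 26, 36, p, w, u, 15), (11, 7, 20, n, w, u, 15), (17, 31, 17, v, w, s, 15), (24, 21, 11, v, n, a, 17), (24, 21, 11, v, s, k, 23), (24, 21, 11, v, s, k, 26), (24, 22, 37, x, n, a, 17), (24, 22, 37, x, s, k, 23), (24, 22, 37, x, s, k, 26)}.
σ[D <= 25]: keep tuples satisfying D <= 25 → {(11, 7, 20, n, w, u, 15), (17, 31, 17, v, w, s, 15), (24, 21, 11, v, n, a, 17), (24, 21, 11, v, s, k, 23), (24, 21, 11, v, s, k, 26)}
Keep only column(s) D, E (1 duplicate(s) eliminated): {(11, a), (11, k), (17, s), (20, u)}

{(11, a), (11, k), (17, s), (20, u)}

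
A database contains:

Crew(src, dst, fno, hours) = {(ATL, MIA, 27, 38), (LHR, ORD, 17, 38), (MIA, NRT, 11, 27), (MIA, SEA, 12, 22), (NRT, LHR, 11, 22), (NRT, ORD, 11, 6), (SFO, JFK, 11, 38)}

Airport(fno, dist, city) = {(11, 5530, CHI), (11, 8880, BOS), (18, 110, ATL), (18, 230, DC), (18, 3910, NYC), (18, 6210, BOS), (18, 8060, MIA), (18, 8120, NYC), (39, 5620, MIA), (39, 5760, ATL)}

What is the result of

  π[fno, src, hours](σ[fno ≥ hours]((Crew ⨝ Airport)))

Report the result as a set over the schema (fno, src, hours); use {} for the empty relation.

Natural join on fno: {(MIA, NRT, 11, 27, 5530, CHI), (MIA, NRT, 11, 27, 8880, BOS), (NRT, LHR, 11, 22, 5530, CHI), (NRT, LHR, 11, 22, 8880, BOS), (NRT, ORD, 11, 6, 5530, CHI), (NRT, ORD, 11, 6, 8880, BOS), (SFO, JFK, 11, 38, 5530, CHI), (SFO, JFK, 11, 38, 8880, BOS)}
Filtering on fno ≥ hours leaves {(NRT, ORD, 11, 6, 5530, CHI), (NRT, ORD, 11, 6, 8880, BOS)}.
Keep only column(s) fno, src, hours (1 duplicate(s) eliminated): {(11, NRT, 6)}

{(11, NRT, 6)}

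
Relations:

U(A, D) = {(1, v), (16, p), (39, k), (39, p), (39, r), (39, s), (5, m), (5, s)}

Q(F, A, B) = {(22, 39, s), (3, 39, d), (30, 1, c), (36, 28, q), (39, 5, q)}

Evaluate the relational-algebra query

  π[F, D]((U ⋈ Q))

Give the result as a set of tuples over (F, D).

{(22, k), (22, p), (22, r), (22, s), (3, k), (3, p), (3, r), (3, s), (30, v), (39, m), (39, s)}

U ⋈ Q (natural join on A): {(1, v, 30, c), (39, k, 22, s), (39, k, 3, d), (39, p, 22, s), (39, p, 3, d), (39, r, 22, s), (39, r, 3, d), (39, s, 22, s), (39, s, 3, d), (5, m, 39, q), (5, s, 39, q)}
Keep only column(s) F, D: {(22, k), (22, p), (22, r), (22, s), (3, k), (3, p), (3, r), (3, s), (30, v), (39, m), (39, s)}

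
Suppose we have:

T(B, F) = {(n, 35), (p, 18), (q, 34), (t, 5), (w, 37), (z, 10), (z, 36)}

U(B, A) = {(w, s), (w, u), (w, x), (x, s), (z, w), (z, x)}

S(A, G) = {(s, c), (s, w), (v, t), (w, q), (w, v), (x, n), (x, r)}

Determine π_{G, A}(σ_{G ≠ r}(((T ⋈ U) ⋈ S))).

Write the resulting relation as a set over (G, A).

Joining T and U on B yields {(w, 37, s), (w, 37, u), (w, 37, x), (z, 10, w), (z, 10, x), (z, 36, w), (z, 36, x)}.
Joining (T ⋈ U) and S on A yields {(w, 37, s, c), (w, 37, s, w), (w, 37, x, n), (w, 37, x, r), (z, 10, w, q), (z, 10, w, v), (z, 10, x, n), (z, 10, x, r), (z, 36, w, q), (z, 36, w, v), (z, 36, x, n), (z, 36, x, r)}.
σ[G ≠ r]: keep tuples satisfying G ≠ r → {(w, 37, s, c), (w, 37, s, w), (w, 37, x, n), (z, 10, w, q), (z, 10, w, v), (z, 10, x, n), (z, 36, w, q), (z, 36, w, v), (z, 36, x, n)}
Keep only column(s) G, A (4 duplicate(s) eliminated): {(c, s), (n, x), (q, w), (v, w), (w, s)}

{(c, s), (n, x), (q, w), (v, w), (w, s)}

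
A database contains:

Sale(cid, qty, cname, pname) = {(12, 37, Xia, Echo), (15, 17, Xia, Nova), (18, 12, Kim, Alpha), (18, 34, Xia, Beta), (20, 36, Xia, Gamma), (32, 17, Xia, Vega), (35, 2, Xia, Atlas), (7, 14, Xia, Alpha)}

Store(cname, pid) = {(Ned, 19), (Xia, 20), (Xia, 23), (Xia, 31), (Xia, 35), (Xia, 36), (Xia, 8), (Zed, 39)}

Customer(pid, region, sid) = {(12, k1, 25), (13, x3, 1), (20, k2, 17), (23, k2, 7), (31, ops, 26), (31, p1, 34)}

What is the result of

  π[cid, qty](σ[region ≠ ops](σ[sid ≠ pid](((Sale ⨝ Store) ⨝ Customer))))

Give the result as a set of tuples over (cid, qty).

{(12, 37), (15, 17), (18, 34), (20, 36), (32, 17), (35, 2), (7, 14)}

Natural join on cname: {(12, 37, Xia, Echo, 20), (12, 37, Xia, Echo, 23), (12, 37, Xia, Echo, 31), (12, 37, Xia, Echo, 35), (12, 37, Xia, Echo, 36), (12, 37, Xia, Echo, 8), (15, 17, Xia, Nova, 20), (15, 17, Xia, Nova, 23), (15, 17, Xia, Nova, 31), (15, 17, Xia, Nova, 35), (15, 17, Xia, Nova, 36), (15, 17, Xia, Nova, 8), (18, 34, Xia, Beta, 20), (18, 34, Xia, Beta, 23), (18, 34, Xia, Beta, 31), (18, 34, Xia, Beta, 35), (18, 34, Xia, Beta, 36), (18, 34, Xia, Beta, 8), (20, 36, Xia, Gamma, 20), (20, 36, Xia, Gamma, 23), (20, 36, Xia, Gamma, 31), (20, 36, Xia, Gamma, 35), (20, 36, Xia, Gamma, 36), (20, 36, Xia, Gamma, 8), (32, 17, Xia, Vega, 20), (32, 17, Xia, Vega, 23), (32, 17, Xia, Vega, 31), (32, 17, Xia, Vega, 35), (32, 17, Xia, Vega, 36), (32, 17, Xia, Vega, 8), (35, 2, Xia, Atlas, 20), (35, 2, Xia, Atlas, 23), (35, 2, Xia, Atlas, 31), (35, 2, Xia, Atlas, 35), (35, 2, Xia, Atlas, 36), (35, 2, Xia, Atlas, 8), (7, 14, Xia, Alpha, 20), (7, 14, Xia, Alpha, 23), (7, 14, Xia, Alpha, 31), (7, 14, Xia, Alpha, 35), (7, 14, Xia, Alpha, 36), (7, 14, Xia, Alpha, 8)}
Natural join on pid: {(12, 37, Xia, Echo, 20, k2, 17), (12, 37, Xia, Echo, 23, k2, 7), (12, 37, Xia, Echo, 31, ops, 26), (12, 37, Xia, Echo, 31, p1, 34), (15, 17, Xia, Nova, 20, k2, 17), (15, 17, Xia, Nova, 23, k2, 7), (15, 17, Xia, Nova, 31, ops, 26), (15, 17, Xia, Nova, 31, p1, 34), (18, 34, Xia, Beta, 20, k2, 17), (18, 34, Xia, Beta, 23, k2, 7), (18, 34, Xia, Beta, 31, ops, 26), (18, 34, Xia, Beta, 31, p1, 34), (20, 36, Xia, Gamma, 20, k2, 17), (20, 36, Xia, Gamma, 23, k2, 7), (20, 36, Xia, Gamma, 31, ops, 26), (20, 36, Xia, Gamma, 31, p1, 34), (32, 17, Xia, Vega, 20, k2, 17), (32, 17, Xia, Vega, 23, k2, 7), (32, 17, Xia, Vega, 31, ops, 26), (32, 17, Xia, Vega, 31, p1, 34), (35, 2, Xia, Atlas, 20, k2, 17), (35, 2, Xia, Atlas, 23, k2, 7), (35, 2, Xia, Atlas, 31, ops, 26), (35, 2, Xia, Atlas, 31, p1, 34), (7, 14, Xia, Alpha, 20, k2, 17), (7, 14, Xia, Alpha, 23, k2, 7), (7, 14, Xia, Alpha, 31, ops, 26), (7, 14, Xia, Alpha, 31, p1, 34)}
Filtering on sid ≠ pid leaves {(12, 37, Xia, Echo, 20, k2, 17), (12, 37, Xia, Echo, 23, k2, 7), (12, 37, Xia, Echo, 31, ops, 26), (12, 37, Xia, Echo, 31, p1, 34), (15, 17, Xia, Nova, 20, k2, 17), (15, 17, Xia, Nova, 23, k2, 7), (15, 17, Xia, Nova, 31, ops, 26), (15, 17, Xia, Nova, 31, p1, 34), (18, 34, Xia, Beta, 20, k2, 17), (18, 34, Xia, Beta, 23, k2, 7), (18, 34, Xia, Beta, 31, ops, 26), (18, 34, Xia, Beta, 31, p1, 34), (20, 36, Xia, Gamma, 20, k2, 17), (20, 36, Xia, Gamma, 23, k2, 7), (20, 36, Xia, Gamma, 31, ops, 26), (20, 36, Xia, Gamma, 31, p1, 34), (32, 17, Xia, Vega, 20, k2, 17), (32, 17, Xia, Vega, 23, k2, 7), (32, 17, Xia, Vega, 31, ops, 26), (32, 17, Xia, Vega, 31, p1, 34), (35, 2, Xia, Atlas, 20, k2, 17), (35, 2, Xia, Atlas, 23, k2, 7), (35, 2, Xia, Atlas, 31, ops, 26), (35, 2, Xia, Atlas, 31, p1, 34), (7, 14, Xia, Alpha, 20, k2, 17), (7, 14, Xia, Alpha, 23, k2, 7), (7, 14, Xia, Alpha, 31, ops, 26), (7, 14, Xia, Alpha, 31, p1, 34)}.
Filtering on region ≠ ops leaves {(12, 37, Xia, Echo, 20, k2, 17), (12, 37, Xia, Echo, 23, k2, 7), (12, 37, Xia, Echo, 31, p1, 34), (15, 17, Xia, Nova, 20, k2, 17), (15, 17, Xia, Nova, 23, k2, 7), (15, 17, Xia, Nova, 31, p1, 34), (18, 34, Xia, Beta, 20, k2, 17), (18, 34, Xia, Beta, 23, k2, 7), (18, 34, Xia, Beta, 31, p1, 34), (20, 36, Xia, Gamma, 20, k2, 17), (20, 36, Xia, Gamma, 23, k2, 7), (20, 36, Xia, Gamma, 31, p1, 34), (32, 17, Xia, Vega, 20, k2, 17), (32, 17, Xia, Vega, 23, k2, 7), (32, 17, Xia, Vega, 31, p1, 34), (35, 2, Xia, Atlas, 20, k2, 17), (35, 2, Xia, Atlas, 23, k2, 7), (35, 2, Xia, Atlas, 31, p1, 34), (7, 14, Xia, Alpha, 20, k2, 17), (7, 14, Xia, Alpha, 23, k2, 7), (7, 14, Xia, Alpha, 31, p1, 34)}.
π_{cid, qty} gives {(12, 37), (15, 17), (18, 34), (20, 36), (32, 17), (35, 2), (7, 14)} (14 duplicate(s) eliminated).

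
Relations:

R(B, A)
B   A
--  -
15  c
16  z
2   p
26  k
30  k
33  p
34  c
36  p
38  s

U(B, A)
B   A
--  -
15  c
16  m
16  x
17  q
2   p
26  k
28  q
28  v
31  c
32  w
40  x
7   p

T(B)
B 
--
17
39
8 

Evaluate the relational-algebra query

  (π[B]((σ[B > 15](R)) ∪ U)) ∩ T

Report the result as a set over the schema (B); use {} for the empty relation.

{17}

σ[B > 15]: keep tuples satisfying B > 15 → {(16, z), (26, k), (30, k), (33, p), (34, c), (36, p), (38, s)}
Taking the union: {(15, c), (16, m), (16, x), (16, z), (17, q), (2, p), (26, k), (28, q), (28, v), (30, k), (31, c), (32, w), (33, p), (34, c), (36, p), (38, s), (40, x), (7, p)}
Keep only column(s) B (3 duplicate(s) eliminated): {15, 16, 17, 2, 26, 28, 30, 31, 32, 33, 34, 36, 38, 40, 7}
Taking the intersection: {17}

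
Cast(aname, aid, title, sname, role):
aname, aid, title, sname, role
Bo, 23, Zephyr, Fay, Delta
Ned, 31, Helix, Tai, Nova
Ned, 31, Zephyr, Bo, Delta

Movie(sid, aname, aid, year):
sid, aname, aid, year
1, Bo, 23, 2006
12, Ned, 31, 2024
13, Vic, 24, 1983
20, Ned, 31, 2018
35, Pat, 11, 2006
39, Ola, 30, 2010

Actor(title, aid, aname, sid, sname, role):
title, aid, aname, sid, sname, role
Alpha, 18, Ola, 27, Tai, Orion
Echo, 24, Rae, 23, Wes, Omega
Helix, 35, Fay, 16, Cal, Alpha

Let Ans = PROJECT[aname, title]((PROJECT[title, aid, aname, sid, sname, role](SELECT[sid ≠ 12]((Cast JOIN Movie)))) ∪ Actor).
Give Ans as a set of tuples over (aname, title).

{(Bo, Zephyr), (Fay, Helix), (Ned, Helix), (Ned, Zephyr), (Ola, Alpha), (Rae, Echo)}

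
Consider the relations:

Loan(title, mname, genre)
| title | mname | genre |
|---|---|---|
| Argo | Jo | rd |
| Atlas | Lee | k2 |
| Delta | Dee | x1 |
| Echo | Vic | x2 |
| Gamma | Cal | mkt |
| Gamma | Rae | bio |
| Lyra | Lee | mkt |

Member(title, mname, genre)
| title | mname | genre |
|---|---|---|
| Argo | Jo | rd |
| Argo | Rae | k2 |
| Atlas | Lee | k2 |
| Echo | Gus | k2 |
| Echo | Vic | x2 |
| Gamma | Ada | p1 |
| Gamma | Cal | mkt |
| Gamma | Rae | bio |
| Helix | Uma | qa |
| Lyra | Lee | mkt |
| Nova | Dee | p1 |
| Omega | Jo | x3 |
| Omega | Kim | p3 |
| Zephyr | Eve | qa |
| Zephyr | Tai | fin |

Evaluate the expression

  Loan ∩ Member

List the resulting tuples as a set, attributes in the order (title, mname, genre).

{(Argo, Jo, rd), (Atlas, Lee, k2), (Echo, Vic, x2), (Gamma, Cal, mkt), (Gamma, Rae, bio), (Lyra, Lee, mkt)}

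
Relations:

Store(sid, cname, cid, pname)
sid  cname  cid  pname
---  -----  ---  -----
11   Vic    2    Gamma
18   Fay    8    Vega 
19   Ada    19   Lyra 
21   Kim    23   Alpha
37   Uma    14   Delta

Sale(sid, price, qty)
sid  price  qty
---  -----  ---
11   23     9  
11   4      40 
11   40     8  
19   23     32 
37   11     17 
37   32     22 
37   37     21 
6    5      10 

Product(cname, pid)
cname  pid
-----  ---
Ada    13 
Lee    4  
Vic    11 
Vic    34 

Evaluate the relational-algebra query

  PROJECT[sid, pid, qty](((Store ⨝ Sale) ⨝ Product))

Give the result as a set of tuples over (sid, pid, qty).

{(11, 11, 40), (11, 11, 8), (11, 11, 9), (11, 34, 40), (11, 34, 8), (11, 34, 9), (19, 13, 32)}

Store ⋈ Sale (natural join on sid): {(11, Vic, 2, Gamma, 23, 9), (11, Vic, 2, Gamma, 4, 40), (11, Vic, 2, Gamma, 40, 8), (19, Ada, 19, Lyra, 23, 32), (37, Uma, 14, Delta, 11, 17), (37, Uma, 14, Delta, 32, 22), (37, Uma, 14, Delta, 37, 21)}
(Store ⨝ Sale) ⋈ Product (natural join on cname): {(11, Vic, 2, Gamma, 23, 9, 11), (11, Vic, 2, Gamma, 23, 9, 34), (11, Vic, 2, Gamma, 4, 40, 11), (11, Vic, 2, Gamma, 4, 40, 34), (11, Vic, 2, Gamma, 40, 8, 11), (11, Vic, 2, Gamma, 40, 8, 34), (19, Ada, 19, Lyra, 23, 32, 13)}
Keep only column(s) sid, pid, qty: {(11, 11, 40), (11, 11, 8), (11, 11, 9), (11, 34, 40), (11, 34, 8), (11, 34, 9), (19, 13, 32)}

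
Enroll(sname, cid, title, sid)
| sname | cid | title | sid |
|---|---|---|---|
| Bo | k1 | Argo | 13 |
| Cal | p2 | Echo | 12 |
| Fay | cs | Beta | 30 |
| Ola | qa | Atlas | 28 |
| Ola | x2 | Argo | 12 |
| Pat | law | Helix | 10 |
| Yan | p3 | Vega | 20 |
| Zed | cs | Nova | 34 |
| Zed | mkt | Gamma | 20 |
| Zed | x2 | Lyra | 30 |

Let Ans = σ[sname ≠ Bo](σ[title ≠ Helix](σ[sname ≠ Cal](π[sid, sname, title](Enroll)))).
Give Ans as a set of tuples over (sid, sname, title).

Keep only column(s) sid, sname, title: {(10, Pat, Helix), (12, Cal, Echo), (12, Ola, Argo), (13, Bo, Argo), (20, Yan, Vega), (20, Zed, Gamma), (28, Ola, Atlas), (30, Fay, Beta), (30, Zed, Lyra), (34, Zed, Nova)}
Selection sname ≠ Cal: {(10, Pat, Helix), (12, Ola, Argo), (13, Bo, Argo), (20, Yan, Vega), (20, Zed, Gamma), (28, Ola, Atlas), (30, Fay, Beta), (30, Zed, Lyra), (34, Zed, Nova)}
Selection title ≠ Helix: {(12, Ola, Argo), (13, Bo, Argo), (20, Yan, Vega), (20, Zed, Gamma), (28, Ola, Atlas), (30, Fay, Beta), (30, Zed, Lyra), (34, Zed, Nova)}
Selection sname ≠ Bo: {(12, Ola, Argo), (20, Yan, Vega), (20, Zed, Gamma), (28, Ola, Atlas), (30, Fay, Beta), (30, Zed, Lyra), (34, Zed, Nova)}

{(12, Ola, Argo), (20, Yan, Vega), (20, Zed, Gamma), (28, Ola, Atlas), (30, Fay, Beta), (30, Zed, Lyra), (34, Zed, Nova)}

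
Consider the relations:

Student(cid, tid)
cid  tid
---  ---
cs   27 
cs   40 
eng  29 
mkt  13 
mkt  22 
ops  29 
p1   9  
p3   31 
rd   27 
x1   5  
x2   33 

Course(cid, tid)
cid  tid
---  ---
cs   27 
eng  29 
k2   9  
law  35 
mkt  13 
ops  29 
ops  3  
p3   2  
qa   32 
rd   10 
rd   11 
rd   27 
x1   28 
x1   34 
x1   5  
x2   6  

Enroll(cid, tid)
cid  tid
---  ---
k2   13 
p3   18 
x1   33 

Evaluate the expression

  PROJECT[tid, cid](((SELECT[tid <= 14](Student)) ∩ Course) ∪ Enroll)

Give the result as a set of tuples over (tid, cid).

{(13, k2), (13, mkt), (18, p3), (33, x1), (5, x1)}

σ[tid <= 14]: keep tuples satisfying tid <= 14 → {(mkt, 13), (p1, 9), (x1, 5)}
Intersection: {(mkt, 13), (p1, 9), (x1, 5)} with {(cs, 27), (eng, 29), (k2, 9), (law, 35), (mkt, 13), (ops, 29), (ops, 3), (p3, 2), (qa, 32), (rd, 10), (rd, 11), (rd, 27), (x1, 28), (x1, 34), (x1, 5), (x2, 6)} → {(mkt, 13), (x1, 5)}
Union: {(mkt, 13), (x1, 5)} with {(k2, 13), (p3, 18), (x1, 33)} → {(k2, 13), (mkt, 13), (p3, 18), (x1, 33), (x1, 5)}
Keep only column(s) tid, cid: {(13, k2), (13, mkt), (18, p3), (33, x1), (5, x1)}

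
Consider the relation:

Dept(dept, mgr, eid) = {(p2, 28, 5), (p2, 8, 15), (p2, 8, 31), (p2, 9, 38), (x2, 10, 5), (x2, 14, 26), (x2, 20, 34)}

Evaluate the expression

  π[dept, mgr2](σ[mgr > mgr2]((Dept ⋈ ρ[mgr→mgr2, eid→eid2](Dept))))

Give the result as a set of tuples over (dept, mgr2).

ρ[mgr→mgr2, eid→eid2]: schema becomes (dept, mgr2, eid2); tuples unchanged.
Natural join on dept: {(p2, 28, 5, 28, 5), (p2, 28, 5, 8, 15), (p2, 28, 5, 8, 31), (p2, 28, 5, 9, 38), (p2, 8, 15, 28, 5), (p2, 8, 15, 8, 15), (p2, 8, 15, 8, 31), (p2, 8, 15, 9, 38), (p2, 8, 31, 28, 5), (p2, 8, 31, 8, 15), (p2, 8, 31, 8, 31), (p2, 8, 31, 9, 38), (p2, 9, 38, 28, 5), (p2, 9, 38, 8, 15), (p2, 9, 38, 8, 31), (p2, 9, 38, 9, 38), (x2, 10, 5, 10, 5), (x2, 10, 5, 14, 26), (x2, 10, 5, 20, 34), (x2, 14, 26, 10, 5), (x2, 14, 26, 14, 26), (x2, 14, 26, 20, 34), (x2, 20, 34, 10, 5), (x2, 20, 34, 14, 26), (x2, 20, 34, 20, 34)}
Filtering on mgr > mgr2 leaves {(p2, 28, 5, 8, 15), (p2, 28, 5, 8, 31), (p2, 28, 5, 9, 38), (p2, 9, 38, 8, 15), (p2, 9, 38, 8, 31), (x2, 14, 26, 10, 5), (x2, 20, 34, 10, 5), (x2, 20, 34, 14, 26)}.
π_{dept, mgr2} gives {(p2, 8), (p2, 9), (x2, 10), (x2, 14)} (4 duplicate(s) eliminated).

{(p2, 8), (p2, 9), (x2, 10), (x2, 14)}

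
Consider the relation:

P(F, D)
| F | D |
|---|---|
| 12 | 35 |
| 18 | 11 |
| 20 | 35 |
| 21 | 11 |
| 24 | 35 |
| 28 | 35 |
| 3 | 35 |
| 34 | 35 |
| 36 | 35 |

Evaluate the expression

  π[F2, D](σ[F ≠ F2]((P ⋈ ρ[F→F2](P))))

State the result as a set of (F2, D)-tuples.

ρ[F→F2]: schema becomes (F2, D); tuples unchanged.
Joining P and ρ[F→F2](P) on D yields {(12, 35, 12), (12, 35, 20), (12, 35, 24), (12, 35, 28), (12, 35, 3), (12, 35, 34), (12, 35, 36), (18, 11, 18), (18, 11, 21), (20, 35, 12), (20, 35, 20), (20, 35, 24), (20, 35, 28), (20, 35, 3), (20, 35, 34), (20, 35, 36), (21, 11, 18), (21, 11, 21), (24, 35, 12), (24, 35, 20), (24, 35, 24), (24, 35, 28), (24, 35, 3), (24, 35, 34), (24, 35, 36), (28, 35, 12), (28, 35, 20), (28, 35, 24), (28, 35, 28), (28, 35, 3), (28, 35, 34), (28, 35, 36), (3, 35, 12), (3, 35, 20), (3, 35, 24), (3, 35, 28), (3, 35, 3), (3, 35, 34), (3, 35, 36), (34, 35, 12), (34, 35, 20), (34, 35, 24), (34, 35, 28), (34, 35, 3), (34, 35, 34), (34, 35, 36), (36, 35, 12), (36, 35, 20), (36, 35, 24), (36, 35, 28), (36, 35, 3), (36, 35, 34), (36, 35, 36)}.
Apply σ_{F ≠ F2}; surviving tuples: {(12, 35, 20), (12, 35, 24), (12, 35, 28), (12, 35, 3), (12, 35, 34), (12, 35, 36), (18, 11, 21), (20, 35, 12), (20, 35, 24), (20, 35, 28), (20, 35, 3), (20, 35, 34), (20, 35, 36), (21, 11, 18), (24, 35, 12), (24, 35, 20), (24, 35, 28), (24, 35, 3), (24, 35, 34), (24, 35, 36), (28, 35, 12), (28, 35, 20), (28, 35, 24), (28, 35, 3), (28, 35, 34), (28, 35, 36), (3, 35, 12), (3, 35, 20), (3, 35, 24), (3, 35, 28), (3, 35, 34), (3, 35, 36), (34, 35, 12), (34, 35, 20), (34, 35, 24), (34, 35, 28), (34, 35, 3), (34, 35, 36), (36, 35, 12), (36, 35, 20), (36, 35, 24), (36, 35, 28), (36, 35, 3), (36, 35, 34)}
π_{F2, D} gives {(12, 35), (18, 11), (20, 35), (21, 11), (24, 35), (28, 35), (3, 35), (34, 35), (36, 35)} (35 duplicate(s) eliminated).

{(12, 35), (18, 11), (20, 35), (21, 11), (24, 35), (28, 35), (3, 35), (34, 35), (36, 35)}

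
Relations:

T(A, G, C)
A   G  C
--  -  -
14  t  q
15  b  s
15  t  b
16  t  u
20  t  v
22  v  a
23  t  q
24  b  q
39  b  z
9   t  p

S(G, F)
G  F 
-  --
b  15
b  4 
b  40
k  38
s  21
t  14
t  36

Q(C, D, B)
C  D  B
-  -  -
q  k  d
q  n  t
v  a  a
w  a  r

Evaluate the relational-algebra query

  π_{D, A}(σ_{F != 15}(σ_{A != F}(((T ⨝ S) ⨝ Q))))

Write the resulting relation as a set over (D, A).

Joining T and S on G yields {(14, t, q, 14), (14, t, q, 36), (15, b, s, 15), (15, b, s, 4), (15, b, s, 40), (15, t, b, 14), (15, t, b, 36), (16, t, u, 14), (16, t, u, 36), (20, t, v, 14), (20, t, v, 36), (23, t, q, 14), (23, t, q, 36), (24, b, q, 15), (24, b, q, 4), (24, b, q, 40), (39, b, z, 15), (39, b, z, 4), (39, b, z, 40), (9, t, p, 14), (9, t, p, 36)}.
Joining (T ⨝ S) and Q on C yields {(14, t, q, 14, k, d), (14, t, q, 14, n, t), (14, t, q, 36, k, d), (14, t, q, 36, n, t), (20, t, v, 14, a, a), (20, t, v, 36, a, a), (23, t, q, 14, k, d), (23, t, q, 14, n, t), (23, t, q, 36, k, d), (23, t, q, 36, n, t), (24, b, q, 15, k, d), (24, b, q, 15, n, t), (24, b, q, 4, k, d), (24, b, q, 4, n, t), (24, b, q, 40, k, d), (24, b, q, 40, n, t)}.
Selection A != F: {(14, t, q, 36, k, d), (14, t, q, 36, n, t), (20, t, v, 14, a, a), (20, t, v, 36, a, a), (23, t, q, 14, k, d), (23, t, q, 14, n, t), (23, t, q, 36, k, d), (23, t, q, 36, n, t), (24, b, q, 15, k, d), (24, b, q, 15, n, t), (24, b, q, 4, k, d), (24, b, q, 4, n, t), (24, b, q, 40, k, d), (24, b, q, 40, n, t)}
Selection F != 15: {(14, t, q, 36, k, d), (14, t, q, 36, n, t), (20, t, v, 14, a, a), (20, t, v, 36, a, a), (23, t, q, 14, k, d), (23, t, q, 14, n, t), (23, t, q, 36, k, d), (23, t, q, 36, n, t), (24, b, q, 4, k, d), (24, b, q, 4, n, t), (24, b, q, 40, k, d), (24, b, q, 40, n, t)}
Keep only column(s) D, A (5 duplicate(s) eliminated): {(a, 20), (k, 14), (k, 23), (k, 24), (n, 14), (n, 23), (n, 24)}

{(a, 20), (k, 14), (k, 23), (k, 24), (n, 14), (n, 23), (n, 24)}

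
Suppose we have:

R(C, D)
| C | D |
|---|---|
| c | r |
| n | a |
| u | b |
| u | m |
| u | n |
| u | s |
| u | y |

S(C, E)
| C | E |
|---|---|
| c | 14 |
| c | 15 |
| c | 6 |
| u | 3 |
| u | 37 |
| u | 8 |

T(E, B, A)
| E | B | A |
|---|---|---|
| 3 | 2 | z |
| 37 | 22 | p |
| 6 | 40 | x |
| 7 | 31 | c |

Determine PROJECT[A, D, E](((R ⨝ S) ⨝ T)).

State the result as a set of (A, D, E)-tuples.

{(p, b, 37), (p, m, 37), (p, n, 37), (p, s, 37), (p, y, 37), (x, r, 6), (z, b, 3), (z, m, 3), (z, n, 3), (z, s, 3), (z, y, 3)}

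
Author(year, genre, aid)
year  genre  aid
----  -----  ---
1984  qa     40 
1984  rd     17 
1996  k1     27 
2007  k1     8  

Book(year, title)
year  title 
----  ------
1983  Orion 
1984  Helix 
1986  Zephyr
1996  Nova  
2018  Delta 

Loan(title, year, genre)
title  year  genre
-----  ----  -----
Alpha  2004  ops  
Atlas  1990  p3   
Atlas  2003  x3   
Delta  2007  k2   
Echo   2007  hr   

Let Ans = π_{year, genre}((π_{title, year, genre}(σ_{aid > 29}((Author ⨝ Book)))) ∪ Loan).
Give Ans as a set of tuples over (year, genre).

{(1984, qa), (1990, p3), (2003, x3), (2004, ops), (2007, hr), (2007, k2)}

Natural join on year: {(1984, qa, 40, Helix), (1984, rd, 17, Helix), (1996, k1, 27, Nova)}
σ[aid > 29]: keep tuples satisfying aid > 29 → {(1984, qa, 40, Helix)}
Projecting to title, year, genre: {(Helix, 1984, qa)}
Taking the union: {(Alpha, 2004, ops), (Atlas, 1990, p3), (Atlas, 2003, x3), (Delta, 2007, k2), (Echo, 2007, hr), (Helix, 1984, qa)}
Projecting to year, genre: {(1984, qa), (1990, p3), (2003, x3), (2004, ops), (2007, hr), (2007, k2)}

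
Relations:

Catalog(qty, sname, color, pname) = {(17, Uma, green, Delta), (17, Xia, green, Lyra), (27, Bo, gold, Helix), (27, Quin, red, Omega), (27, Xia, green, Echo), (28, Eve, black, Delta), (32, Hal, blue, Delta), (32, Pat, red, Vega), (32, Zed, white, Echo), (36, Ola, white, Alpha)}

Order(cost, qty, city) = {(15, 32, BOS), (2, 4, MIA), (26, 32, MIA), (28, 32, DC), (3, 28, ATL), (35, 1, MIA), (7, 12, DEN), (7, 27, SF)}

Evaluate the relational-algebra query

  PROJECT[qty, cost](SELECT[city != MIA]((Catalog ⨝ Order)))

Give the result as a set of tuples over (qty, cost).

Joining Catalog and Order on qty yields {(27, Bo, gold, Helix, 7, SF), (27, Quin, red, Omega, 7, SF), (27, Xia, green, Echo, 7, SF), (28, Eve, black, Delta, 3, ATL), (32, Hal, blue, Delta, 15, BOS), (32, Hal, blue, Delta, 26, MIA), (32, Hal, blue, Delta, 28, DC), (32, Pat, red, Vega, 15, BOS), (32, Pat, red, Vega, 26, MIA), (32, Pat, red, Vega, 28, DC), (32, Zed, white, Echo, 15, BOS), (32, Zed, white, Echo, 26, MIA), (32, Zed, white, Echo, 28, DC)}.
Selection city != MIA: {(27, Bo, gold, Helix, 7, SF), (27, Quin, red, Omega, 7, SF), (27, Xia, green, Echo, 7, SF), (28, Eve, black, Delta, 3, ATL), (32, Hal, blue, Delta, 15, BOS), (32, Hal, blue, Delta, 28, DC), (32, Pat, red, Vega, 15, BOS), (32, Pat, red, Vega, 28, DC), (32, Zed, white, Echo, 15, BOS), (32, Zed, white, Echo, 28, DC)}
Keep only column(s) qty, cost (6 duplicate(s) eliminated): {(27, 7), (28, 3), (32, 15), (32, 28)}

{(27, 7), (28, 3), (32, 15), (32, 28)}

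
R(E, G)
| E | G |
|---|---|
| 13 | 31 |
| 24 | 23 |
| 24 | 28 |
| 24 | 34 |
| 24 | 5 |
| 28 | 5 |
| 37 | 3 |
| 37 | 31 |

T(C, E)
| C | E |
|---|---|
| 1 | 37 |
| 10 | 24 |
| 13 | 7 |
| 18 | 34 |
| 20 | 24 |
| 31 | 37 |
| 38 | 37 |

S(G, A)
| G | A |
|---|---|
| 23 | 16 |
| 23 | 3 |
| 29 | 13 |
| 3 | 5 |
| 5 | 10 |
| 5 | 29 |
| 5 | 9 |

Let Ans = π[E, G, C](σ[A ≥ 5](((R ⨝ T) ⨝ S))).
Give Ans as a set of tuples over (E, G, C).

{(24, 23, 10), (24, 23, 20), (24, 5, 10), (24, 5, 20), (37, 3, 1), (37, 3, 31), (37, 3, 38)}

Joining R and T on E yields {(24, 23, 10), (24, 23, 20), (24, 28, 10), (24, 28, 20), (24, 34, 10), (24, 34, 20), (24, 5, 10), (24, 5, 20), (37, 3, 1), (37, 3, 31), (37, 3, 38), (37, 31, 1), (37, 31, 31), (37, 31, 38)}.
Joining (R ⨝ T) and S on G yields {(24, 23, 10, 16), (24, 23, 10, 3), (24, 23, 20, 16), (24, 23, 20, 3), (24, 5, 10, 10), (24, 5, 10, 29), (24, 5, 10, 9), (24, 5, 20, 10), (24, 5, 20, 29), (24, 5, 20, 9), (37, 3, 1, 5), (37, 3, 31, 5), (37, 3, 38, 5)}.
Apply σ_{A ≥ 5}; surviving tuples: {(24, 23, 10, 16), (24, 23, 20, 16), (24, 5, 10, 10), (24, 5, 10, 29), (24, 5, 10, 9), (24, 5, 20, 10), (24, 5, 20, 29), (24, 5, 20, 9), (37, 3, 1, 5), (37, 3, 31, 5), (37, 3, 38, 5)}
Keep only column(s) E, G, C (4 duplicate(s) eliminated): {(24, 23, 10), (24, 23, 20), (24, 5, 10), (24, 5, 20), (37, 3, 1), (37, 3, 31), (37, 3, 38)}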